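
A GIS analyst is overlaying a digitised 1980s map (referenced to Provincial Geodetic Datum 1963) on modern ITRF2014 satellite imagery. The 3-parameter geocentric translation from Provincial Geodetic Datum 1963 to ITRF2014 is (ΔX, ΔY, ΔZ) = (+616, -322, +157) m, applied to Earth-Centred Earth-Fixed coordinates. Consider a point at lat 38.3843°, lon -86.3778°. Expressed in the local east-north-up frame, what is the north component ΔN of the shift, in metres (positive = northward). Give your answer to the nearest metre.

ΔN = -101 m

At φ = 38.3843°, λ = -86.3778°: sin φ = 0.620933, cos φ = 0.783864, sin λ = -0.998002, cos λ = 0.063177.
ΔN = −sin φ cos λ·ΔX − sin φ sin λ·ΔY + cos φ·ΔZ = −(0.620933)(0.063177)(616) − (0.620933)(-0.998002)(-322) + (0.783864)(157) = -100.64 m.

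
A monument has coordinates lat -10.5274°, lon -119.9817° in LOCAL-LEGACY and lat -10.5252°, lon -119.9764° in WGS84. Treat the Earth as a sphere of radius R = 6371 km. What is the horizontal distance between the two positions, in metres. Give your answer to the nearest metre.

629 m

Δφ = -10.5252° − -10.5274° = +0.0022°; Δλ = -119.9764° − -119.9817° = +0.0053°.
1° along a meridian = πR/180 = 111195 m.
ΔN = Δφ × 111195 = 244.6 m; ΔE = Δλ × 111195 × cos(-10.5274°) = +0.0053 × 111195 × 0.983168 = 579.4 m.
Distance = √(ΔE² + ΔN²) = √(579.4² + 244.6²) = 628.9 m.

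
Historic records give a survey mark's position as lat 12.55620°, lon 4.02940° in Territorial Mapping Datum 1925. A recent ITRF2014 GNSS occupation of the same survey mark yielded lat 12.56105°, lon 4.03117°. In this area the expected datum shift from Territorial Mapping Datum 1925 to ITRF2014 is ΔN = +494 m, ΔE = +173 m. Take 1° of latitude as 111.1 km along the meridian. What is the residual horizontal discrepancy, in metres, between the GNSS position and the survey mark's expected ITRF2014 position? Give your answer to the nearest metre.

49 m

Observed coordinate differences: Δφ = +0.00485°, Δλ = +0.00177°.
Converting to metres (1° lat = 111100 m, cos φ = 0.976083): observed ΔN = 538.8 m, observed ΔE = 191.9 m.
Subtracting the expected shift leaves a residual of 538.8 − (494) = 44.8 m north and 191.9 − (173) = 18.9 m east.
Residual distance = √(44.8² + 18.9²) = 48.7 m.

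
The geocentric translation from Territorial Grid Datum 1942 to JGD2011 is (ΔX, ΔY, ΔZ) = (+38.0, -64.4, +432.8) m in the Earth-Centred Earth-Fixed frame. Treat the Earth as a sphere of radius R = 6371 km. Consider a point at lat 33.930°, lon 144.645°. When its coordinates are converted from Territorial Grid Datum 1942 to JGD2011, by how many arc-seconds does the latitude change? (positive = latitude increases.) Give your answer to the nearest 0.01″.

Δφ = 12.86″

sin φ = 0.558180, cos φ = 0.829720, sin λ = 0.578641, cos λ = -0.815583.
North component: ΔN = −sin φ cos λ·ΔX − sin φ sin λ·ΔY + cos φ·ΔZ = −(0.558180)(-0.815583)(38.0) − (0.558180)(0.578641)(-64.4) + (0.829720)(432.8) = 397.20 m.
1° of latitude spans πR/180 = 111195 m, so Δφ = 397.20 / 111195 × 3600 = 12.860″.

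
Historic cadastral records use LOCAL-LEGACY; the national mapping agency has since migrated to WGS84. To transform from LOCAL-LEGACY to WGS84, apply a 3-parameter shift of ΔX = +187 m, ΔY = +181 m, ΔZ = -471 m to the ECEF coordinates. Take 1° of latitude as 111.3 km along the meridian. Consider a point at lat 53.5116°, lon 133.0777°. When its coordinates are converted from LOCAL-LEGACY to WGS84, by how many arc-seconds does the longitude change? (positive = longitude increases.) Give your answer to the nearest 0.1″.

sin φ = 0.803977, cos φ = 0.594660, sin λ = 0.730428, cos λ = -0.682990.
East component: ΔE = −sin λ·ΔX + cos λ·ΔY = −(0.730428)(187) + (-0.682990)(181) = -260.21 m.
1° of latitude spans 111300 m; at latitude φ, 1° of longitude spans that × cos φ = 66185.7 m, so Δλ = -260.21 / 66185.7 × 3600 = -14.154″.

Δλ = -14.2″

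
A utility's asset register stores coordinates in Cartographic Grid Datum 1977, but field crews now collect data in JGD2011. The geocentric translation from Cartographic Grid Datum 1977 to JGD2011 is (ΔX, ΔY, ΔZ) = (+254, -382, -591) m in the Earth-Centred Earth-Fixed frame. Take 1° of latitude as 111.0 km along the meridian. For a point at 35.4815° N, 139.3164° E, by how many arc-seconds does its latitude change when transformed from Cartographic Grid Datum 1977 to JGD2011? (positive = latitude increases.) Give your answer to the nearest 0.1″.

sin φ = 0.580440, cos φ = 0.814303, sin λ = 0.651881, cos λ = -0.758321.
North component: ΔN = −sin φ cos λ·ΔX − sin φ sin λ·ΔY + cos φ·ΔZ = −(0.580440)(-0.758321)(254) − (0.580440)(0.651881)(-382) + (0.814303)(-591) = -224.91 m.
1° of latitude spans 111000 m, so Δφ = -224.91 / 111000 × 3600 = -7.294″.

Δφ = -7.3″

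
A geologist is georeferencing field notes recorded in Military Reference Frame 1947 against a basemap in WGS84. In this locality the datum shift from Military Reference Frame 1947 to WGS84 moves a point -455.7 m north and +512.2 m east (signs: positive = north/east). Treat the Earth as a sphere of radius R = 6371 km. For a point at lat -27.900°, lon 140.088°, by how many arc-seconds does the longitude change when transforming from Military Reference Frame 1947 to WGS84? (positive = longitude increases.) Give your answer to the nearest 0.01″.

Δλ = 18.76″

At latitude -27.900°, cos φ = 0.883766.
One radian of longitude at latitude φ spans R cos φ, so Δλ = ΔE / (R cos φ) = 512.2 / (6371000 × 0.883766) = 9.0969e-05 rad = 18.764″.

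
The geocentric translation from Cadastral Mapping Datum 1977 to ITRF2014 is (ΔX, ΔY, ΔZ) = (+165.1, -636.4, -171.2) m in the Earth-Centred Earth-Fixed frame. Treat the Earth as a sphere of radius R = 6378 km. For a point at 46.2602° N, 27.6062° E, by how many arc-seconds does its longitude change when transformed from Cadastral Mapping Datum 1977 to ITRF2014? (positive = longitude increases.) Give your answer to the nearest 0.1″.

sin φ = 0.722487, cos φ = 0.691384, sin λ = 0.463392, cos λ = 0.886153.
East component: ΔE = −sin λ·ΔX + cos λ·ΔY = −(0.463392)(165.1) + (0.886153)(-636.4) = -640.45 m.
1° of latitude spans πR/180 = 111317 m; at latitude φ, 1° of longitude spans that × cos φ = 76962.9 m, so Δλ = -640.45 / 76962.9 × 3600 = -29.958″.

Δλ = -30.0″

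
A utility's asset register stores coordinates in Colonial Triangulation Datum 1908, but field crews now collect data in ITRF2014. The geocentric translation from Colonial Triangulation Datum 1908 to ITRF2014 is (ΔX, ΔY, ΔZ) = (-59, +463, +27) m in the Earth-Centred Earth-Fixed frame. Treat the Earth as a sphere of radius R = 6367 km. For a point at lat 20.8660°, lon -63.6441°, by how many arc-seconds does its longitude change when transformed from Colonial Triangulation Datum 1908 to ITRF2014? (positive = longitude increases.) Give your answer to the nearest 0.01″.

sin φ = 0.356184, cos φ = 0.934416, sin λ = -0.896054, cos λ = 0.443946.
East component: ΔE = −sin λ·ΔX + cos λ·ΔY = −(-0.896054)(-59) + (0.443946)(463) = 152.68 m.
1° of latitude spans πR/180 = 111125 m; at latitude φ, 1° of longitude spans that × cos φ = 103837.1 m, so Δλ = 152.68 / 103837.1 × 3600 = 5.293″.

Δλ = 5.29″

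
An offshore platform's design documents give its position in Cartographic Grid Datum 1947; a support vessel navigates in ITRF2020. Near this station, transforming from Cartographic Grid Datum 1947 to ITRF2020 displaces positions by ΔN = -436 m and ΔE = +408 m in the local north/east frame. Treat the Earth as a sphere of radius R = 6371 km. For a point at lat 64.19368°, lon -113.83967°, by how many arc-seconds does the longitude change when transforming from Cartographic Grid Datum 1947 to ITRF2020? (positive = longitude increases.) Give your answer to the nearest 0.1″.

At latitude 64.19368°, cos φ = 0.435330.
One radian of longitude at latitude φ spans R cos φ, so Δλ = ΔE / (R cos φ) = 408.0 / (6371000 × 0.435330) = 1.4711e-04 rad = 30.343″.

Δλ = 30.3″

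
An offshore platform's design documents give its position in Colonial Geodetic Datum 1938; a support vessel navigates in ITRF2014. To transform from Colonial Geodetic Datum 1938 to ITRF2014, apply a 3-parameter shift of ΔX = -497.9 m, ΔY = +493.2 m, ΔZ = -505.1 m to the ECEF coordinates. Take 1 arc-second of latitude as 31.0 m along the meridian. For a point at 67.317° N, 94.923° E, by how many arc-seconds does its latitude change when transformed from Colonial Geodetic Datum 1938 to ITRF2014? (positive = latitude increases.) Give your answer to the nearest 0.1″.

sin φ = 0.922653, cos φ = 0.385632, sin λ = 0.996311, cos λ = -0.085817.
North component: ΔN = −sin φ cos λ·ΔX − sin φ sin λ·ΔY + cos φ·ΔZ = −(0.922653)(-0.085817)(-497.9) − (0.922653)(0.996311)(493.2) + (0.385632)(-505.1) = -687.58 m.
1° of latitude spans 3600 × 31.00 = 111600 m, so Δφ = -687.58 / 111600 × 3600 = -22.180″.

Δφ = -22.2″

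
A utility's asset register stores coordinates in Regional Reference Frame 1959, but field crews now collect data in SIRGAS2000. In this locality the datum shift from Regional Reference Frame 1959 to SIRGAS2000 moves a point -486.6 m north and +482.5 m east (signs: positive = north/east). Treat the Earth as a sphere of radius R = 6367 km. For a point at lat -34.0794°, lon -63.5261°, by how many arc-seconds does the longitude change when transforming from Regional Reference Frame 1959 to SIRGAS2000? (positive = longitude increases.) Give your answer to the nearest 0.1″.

At latitude -34.0794°, cos φ = 0.828262.
One radian of longitude at latitude φ spans R cos φ, so Δλ = ΔE / (R cos φ) = 482.5 / (6367000 × 0.828262) = 9.1494e-05 rad = 18.872″.

Δλ = 18.9″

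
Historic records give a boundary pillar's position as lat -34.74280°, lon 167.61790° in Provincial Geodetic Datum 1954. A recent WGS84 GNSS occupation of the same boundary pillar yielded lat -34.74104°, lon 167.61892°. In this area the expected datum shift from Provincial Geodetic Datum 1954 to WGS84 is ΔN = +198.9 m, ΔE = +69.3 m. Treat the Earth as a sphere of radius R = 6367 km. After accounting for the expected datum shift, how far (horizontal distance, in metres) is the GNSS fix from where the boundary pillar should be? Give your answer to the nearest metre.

24 m

Observed coordinate differences: Δφ = +0.00176°, Δλ = +0.00102°.
Converting to metres (1° lat = 111125 m, cos φ = 0.821719): observed ΔN = 195.6 m, observed ΔE = 93.1 m.
Subtracting the expected shift leaves a residual of 195.6 − (198.9) = -3.3 m north and 93.1 − (69.3) = 23.8 m east.
Residual distance = √((-3.3)² + 23.8²) = 24.1 m.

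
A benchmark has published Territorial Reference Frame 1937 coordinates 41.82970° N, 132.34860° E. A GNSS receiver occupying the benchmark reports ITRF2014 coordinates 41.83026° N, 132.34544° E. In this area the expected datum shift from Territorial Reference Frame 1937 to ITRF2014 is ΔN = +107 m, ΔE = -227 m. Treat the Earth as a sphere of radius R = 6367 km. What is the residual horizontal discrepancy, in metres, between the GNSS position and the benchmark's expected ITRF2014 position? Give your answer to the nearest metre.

Observed coordinate differences: Δφ = +0.00056°, Δλ = -0.00316°.
Converting to metres (1° lat = 111125 m, cos φ = 0.745130): observed ΔN = 62.2 m, observed ΔE = -261.7 m.
Subtracting the expected shift leaves a residual of 62.2 − (107) = -44.8 m north and -261.7 − (-227) = -34.7 m east.
Residual distance = √((-44.8)² + (-34.7)²) = 56.6 m.

57 m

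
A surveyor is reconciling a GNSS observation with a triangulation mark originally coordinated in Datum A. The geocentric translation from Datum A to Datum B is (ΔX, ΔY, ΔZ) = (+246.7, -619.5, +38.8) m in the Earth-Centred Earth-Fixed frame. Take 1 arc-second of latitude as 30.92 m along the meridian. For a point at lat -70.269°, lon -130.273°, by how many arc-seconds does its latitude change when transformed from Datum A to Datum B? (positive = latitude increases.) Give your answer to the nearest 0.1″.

sin φ = -0.941288, cos φ = 0.337605, sin λ = -0.762973, cos λ = -0.646430.
North component: ΔN = −sin φ cos λ·ΔX − sin φ sin λ·ΔY + cos φ·ΔZ = −(-0.941288)(-0.646430)(246.7) − (-0.941288)(-0.762973)(-619.5) + (0.337605)(38.8) = 307.90 m.
1° of latitude spans 3600 × 30.92 = 111312 m, so Δφ = 307.90 / 111312 × 3600 = 9.958″.

Δφ = 10.0″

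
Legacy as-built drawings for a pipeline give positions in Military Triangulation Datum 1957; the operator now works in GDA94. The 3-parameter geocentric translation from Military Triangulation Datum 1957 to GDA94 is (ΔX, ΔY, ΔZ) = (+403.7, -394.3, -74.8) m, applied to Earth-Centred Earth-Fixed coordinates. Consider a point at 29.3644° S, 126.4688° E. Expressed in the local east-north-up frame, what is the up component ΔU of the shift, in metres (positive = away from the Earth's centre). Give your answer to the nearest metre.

ΔU = -449 m

The local up (radial) axis is (cos φ cos λ, cos φ sin λ, sin φ), giving ΔU = -209.124 − 276.348 + 36.679 = -448.79 m.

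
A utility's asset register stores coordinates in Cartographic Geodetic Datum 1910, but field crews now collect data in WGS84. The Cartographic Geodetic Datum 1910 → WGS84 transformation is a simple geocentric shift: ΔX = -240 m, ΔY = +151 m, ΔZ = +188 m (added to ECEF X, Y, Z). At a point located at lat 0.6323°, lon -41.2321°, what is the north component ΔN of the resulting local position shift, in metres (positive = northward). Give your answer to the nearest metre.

At φ = 0.6323°, λ = -41.2321°: sin φ = 0.011035, cos φ = 0.999939, sin λ = -0.659111, cos λ = 0.752046.
ΔN = −sin φ cos λ·ΔX − sin φ sin λ·ΔY + cos φ·ΔZ = −(0.011035)(0.752046)(-240) − (0.011035)(-0.659111)(151) + (0.999939)(188) = 191.08 m.

ΔN = 191 m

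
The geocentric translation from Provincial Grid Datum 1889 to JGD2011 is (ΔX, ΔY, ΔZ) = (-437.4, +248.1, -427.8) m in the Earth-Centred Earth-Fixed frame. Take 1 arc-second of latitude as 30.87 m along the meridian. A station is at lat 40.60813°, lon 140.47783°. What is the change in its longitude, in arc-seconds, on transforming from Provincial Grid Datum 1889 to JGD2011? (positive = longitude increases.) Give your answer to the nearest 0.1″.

Δλ = 3.7″

sin φ = 0.650882, cos φ = 0.759179, sin λ = 0.636377, cos λ = -0.771378.
East component: ΔE = −sin λ·ΔX + cos λ·ΔY = −(0.636377)(-437.4) + (-0.771378)(248.1) = 86.97 m.
1° of latitude spans 3600 × 30.87 = 111132 m; at latitude φ, 1° of longitude spans that × cos φ = 84369.1 m, so Δλ = 86.97 / 84369.1 × 3600 = 3.711″.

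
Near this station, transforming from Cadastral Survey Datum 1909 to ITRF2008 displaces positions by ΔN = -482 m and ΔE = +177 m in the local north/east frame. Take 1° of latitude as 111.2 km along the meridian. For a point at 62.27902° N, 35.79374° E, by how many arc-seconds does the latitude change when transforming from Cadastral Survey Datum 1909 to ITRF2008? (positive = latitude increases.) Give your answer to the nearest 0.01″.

Δφ = -15.60″

1° of latitude = 111.2 km, so Δφ = -482.0 / 111200 = -0.0043345° = -15.604″.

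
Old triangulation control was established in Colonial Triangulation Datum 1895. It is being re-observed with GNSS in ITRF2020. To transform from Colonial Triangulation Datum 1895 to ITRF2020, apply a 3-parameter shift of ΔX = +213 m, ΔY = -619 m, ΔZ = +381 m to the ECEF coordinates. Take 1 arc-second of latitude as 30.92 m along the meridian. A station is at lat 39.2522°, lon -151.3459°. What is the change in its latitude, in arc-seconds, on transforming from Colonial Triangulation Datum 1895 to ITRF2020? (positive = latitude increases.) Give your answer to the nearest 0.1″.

sin φ = 0.632735, cos φ = 0.774368, sin λ = -0.479521, cos λ = -0.877531.
North component: ΔN = −sin φ cos λ·ΔX − sin φ sin λ·ΔY + cos φ·ΔZ = −(0.632735)(-0.877531)(213) − (0.632735)(-0.479521)(-619) + (0.774368)(381) = 225.49 m.
1° of latitude spans 3600 × 30.92 = 111312 m, so Δφ = 225.49 / 111312 × 3600 = 7.293″.

Δφ = 7.3″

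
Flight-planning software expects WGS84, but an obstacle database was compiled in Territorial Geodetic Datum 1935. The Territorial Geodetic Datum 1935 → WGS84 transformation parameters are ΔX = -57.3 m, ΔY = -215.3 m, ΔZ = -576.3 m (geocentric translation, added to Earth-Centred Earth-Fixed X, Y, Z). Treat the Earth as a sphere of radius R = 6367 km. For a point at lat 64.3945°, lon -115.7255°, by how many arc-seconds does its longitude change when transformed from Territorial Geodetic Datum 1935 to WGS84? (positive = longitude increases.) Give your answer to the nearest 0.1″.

sin φ = 0.901791, cos φ = 0.432172, sin λ = -0.900884, cos λ = -0.434060.
East component: ΔE = −sin λ·ΔX + cos λ·ΔY = −(-0.900884)(-57.3) + (-0.434060)(-215.3) = 41.83 m.
1° of latitude spans πR/180 = 111125 m; at latitude φ, 1° of longitude spans that × cos φ = 48025.2 m, so Δλ = 41.83 / 48025.2 × 3600 = 3.136″.

Δλ = 3.1″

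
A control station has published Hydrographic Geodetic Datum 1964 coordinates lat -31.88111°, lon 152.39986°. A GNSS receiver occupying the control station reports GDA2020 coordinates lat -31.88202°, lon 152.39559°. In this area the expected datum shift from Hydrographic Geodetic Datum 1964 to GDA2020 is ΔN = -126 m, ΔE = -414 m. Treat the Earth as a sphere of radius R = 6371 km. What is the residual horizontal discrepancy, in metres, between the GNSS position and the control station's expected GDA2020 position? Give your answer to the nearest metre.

Observed coordinate differences: Δφ = -0.00091°, Δλ = -0.00427°.
Converting to metres (1° lat = 111195 m, cos φ = 0.849146): observed ΔN = -101.2 m, observed ΔE = -403.2 m.
Subtracting the expected shift leaves a residual of -101.2 − (-126) = 24.8 m north and -403.2 − (-414) = 10.8 m east.
Residual distance = √(24.8² + 10.8²) = 27.1 m.

27 m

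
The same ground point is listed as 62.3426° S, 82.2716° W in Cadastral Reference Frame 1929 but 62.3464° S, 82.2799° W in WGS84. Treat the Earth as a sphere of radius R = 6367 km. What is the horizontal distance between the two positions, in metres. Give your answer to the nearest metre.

601 m

Δφ = -62.3464° − -62.3426° = -0.0038°; Δλ = -82.2799° − -82.2716° = -0.0083°.
1° along a meridian = πR/180 = 111125 m.
ΔN = Δφ × 111125 = -422.3 m; ΔE = Δλ × 111125 × cos(-62.3426°) = -0.0083 × 111125 × 0.464184 = -428.1 m.
Distance = √(ΔE² + ΔN²) = √((-428.1)² + (-422.3)²) = 601.3 m.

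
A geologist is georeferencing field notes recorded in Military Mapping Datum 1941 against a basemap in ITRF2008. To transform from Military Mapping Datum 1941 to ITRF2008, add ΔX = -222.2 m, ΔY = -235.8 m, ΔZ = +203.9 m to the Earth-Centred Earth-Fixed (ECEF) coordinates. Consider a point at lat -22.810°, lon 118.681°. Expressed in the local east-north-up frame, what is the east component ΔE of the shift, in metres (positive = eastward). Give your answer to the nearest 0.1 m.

The local east axis at (φ, λ) is (−sin λ, cos λ, 0), so ΔE = −sin(118.681°)·(-222.2) + cos(118.681°)·(-235.8) = 308.11 m.

ΔE = 308.1 m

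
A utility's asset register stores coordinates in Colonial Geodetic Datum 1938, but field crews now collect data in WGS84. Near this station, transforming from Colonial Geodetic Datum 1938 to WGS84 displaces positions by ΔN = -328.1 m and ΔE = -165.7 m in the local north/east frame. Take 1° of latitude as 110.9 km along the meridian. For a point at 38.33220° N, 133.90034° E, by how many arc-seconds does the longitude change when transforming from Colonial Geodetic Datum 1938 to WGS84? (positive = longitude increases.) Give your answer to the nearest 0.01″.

Δλ = -6.86″

At latitude 38.33220°, cos φ = 0.784428.
1° of longitude at this latitude = 110.9 × cos φ = 86.99 km, so Δλ = -165.7 / 86993.1 = -0.0019047° = -6.857″.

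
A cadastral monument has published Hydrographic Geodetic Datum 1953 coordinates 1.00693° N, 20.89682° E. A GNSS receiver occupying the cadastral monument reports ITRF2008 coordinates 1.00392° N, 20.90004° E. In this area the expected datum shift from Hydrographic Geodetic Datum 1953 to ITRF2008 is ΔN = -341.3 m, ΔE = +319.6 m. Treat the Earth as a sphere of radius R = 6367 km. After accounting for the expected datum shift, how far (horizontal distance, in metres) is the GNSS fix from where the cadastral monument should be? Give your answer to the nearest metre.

Observed coordinate differences: Δφ = -0.00301°, Δλ = +0.00322°.
Converting to metres (1° lat = 111125 m, cos φ = 0.999846): observed ΔN = -334.5 m, observed ΔE = 357.8 m.
Subtracting the expected shift leaves a residual of -334.5 − (-341.3) = 6.8 m north and 357.8 − (319.6) = 38.2 m east.
Residual distance = √(6.8² + 38.2²) = 38.8 m.

39 m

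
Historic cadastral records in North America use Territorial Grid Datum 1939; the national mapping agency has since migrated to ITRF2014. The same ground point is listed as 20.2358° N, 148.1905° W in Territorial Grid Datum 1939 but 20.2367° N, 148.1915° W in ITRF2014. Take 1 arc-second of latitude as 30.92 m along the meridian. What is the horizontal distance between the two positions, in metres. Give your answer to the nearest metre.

145 m

Δφ = 20.2367° − 20.2358° = +0.0009°; Δλ = -148.1915° − -148.1905° = -0.0010°.
1° of latitude = 3600 × 30.92 = 111312 m.
ΔN = Δφ × 111312 = 100.2 m; ΔE = Δλ × 111312 × cos(20.2358°) = -0.0010 × 111312 × 0.938277 = -104.4 m.
Distance = √(ΔE² + ΔN²) = √((-104.4)² + 100.2²) = 144.7 m.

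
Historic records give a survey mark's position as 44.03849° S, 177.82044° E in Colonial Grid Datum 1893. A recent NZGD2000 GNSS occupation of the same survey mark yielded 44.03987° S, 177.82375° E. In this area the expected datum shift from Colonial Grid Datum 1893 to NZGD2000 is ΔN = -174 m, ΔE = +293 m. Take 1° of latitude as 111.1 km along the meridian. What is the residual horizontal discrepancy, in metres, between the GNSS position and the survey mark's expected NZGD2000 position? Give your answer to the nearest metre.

Observed coordinate differences: Δφ = -0.00138°, Δλ = +0.00331°.
Converting to metres (1° lat = 111100 m, cos φ = 0.718873): observed ΔN = -153.3 m, observed ΔE = 264.4 m.
Subtracting the expected shift leaves a residual of -153.3 − (-174) = 20.7 m north and 264.4 − (293) = -28.6 m east.
Residual distance = √(20.7² + (-28.6)²) = 35.3 m.

35 m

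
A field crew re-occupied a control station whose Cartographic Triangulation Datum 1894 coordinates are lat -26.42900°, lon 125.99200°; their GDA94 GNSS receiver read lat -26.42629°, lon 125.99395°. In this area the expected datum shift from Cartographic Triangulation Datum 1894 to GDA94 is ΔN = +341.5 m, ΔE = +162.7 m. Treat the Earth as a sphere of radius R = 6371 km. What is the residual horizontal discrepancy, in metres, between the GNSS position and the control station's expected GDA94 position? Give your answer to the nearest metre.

Observed coordinate differences: Δφ = +0.00271°, Δλ = +0.00195°.
Converting to metres (1° lat = 111195 m, cos φ = 0.895487): observed ΔN = 301.3 m, observed ΔE = 194.2 m.
Subtracting the expected shift leaves a residual of 301.3 − (341.5) = -40.2 m north and 194.2 − (162.7) = 31.5 m east.
Residual distance = √((-40.2)² + 31.5²) = 51.0 m.

51 m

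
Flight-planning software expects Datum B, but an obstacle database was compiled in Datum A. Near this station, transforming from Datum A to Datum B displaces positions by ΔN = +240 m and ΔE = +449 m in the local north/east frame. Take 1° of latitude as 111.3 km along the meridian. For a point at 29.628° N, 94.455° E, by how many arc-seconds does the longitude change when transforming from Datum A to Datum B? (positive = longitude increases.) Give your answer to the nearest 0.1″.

At latitude 29.628°, cos φ = 0.869253.
1° of longitude at this latitude = 111.3 × cos φ = 96.75 km, so Δλ = 449.0 / 96747.9 = 0.0046409° = 16.707″.

Δλ = 16.7″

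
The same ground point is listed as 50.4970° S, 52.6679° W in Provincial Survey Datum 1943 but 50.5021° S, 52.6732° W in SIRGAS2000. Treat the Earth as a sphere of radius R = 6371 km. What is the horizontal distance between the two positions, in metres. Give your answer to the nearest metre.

680 m

Δφ = -50.5021° − -50.4970° = -0.0051°; Δλ = -52.6732° − -52.6679° = -0.0053°.
1° along a meridian = πR/180 = 111195 m.
ΔN = Δφ × 111195 = -567.1 m; ΔE = Δλ × 111195 × cos(-50.4970°) = -0.0053 × 111195 × 0.636119 = -374.9 m.
Distance = √(ΔE² + ΔN²) = √((-374.9)² + (-567.1)²) = 679.8 m.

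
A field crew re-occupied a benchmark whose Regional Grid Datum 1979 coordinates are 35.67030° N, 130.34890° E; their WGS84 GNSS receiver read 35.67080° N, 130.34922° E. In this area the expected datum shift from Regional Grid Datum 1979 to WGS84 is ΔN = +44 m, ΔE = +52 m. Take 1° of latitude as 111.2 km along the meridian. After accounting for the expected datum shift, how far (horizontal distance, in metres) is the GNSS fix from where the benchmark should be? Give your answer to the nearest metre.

26 m

Observed coordinate differences: Δφ = +0.00050°, Δλ = +0.00032°.
Converting to metres (1° lat = 111200 m, cos φ = 0.812386): observed ΔN = 55.6 m, observed ΔE = 28.9 m.
Subtracting the expected shift leaves a residual of 55.6 − (44) = 11.6 m north and 28.9 − (52) = -23.1 m east.
Residual distance = √(11.6² + (-23.1)²) = 25.8 m.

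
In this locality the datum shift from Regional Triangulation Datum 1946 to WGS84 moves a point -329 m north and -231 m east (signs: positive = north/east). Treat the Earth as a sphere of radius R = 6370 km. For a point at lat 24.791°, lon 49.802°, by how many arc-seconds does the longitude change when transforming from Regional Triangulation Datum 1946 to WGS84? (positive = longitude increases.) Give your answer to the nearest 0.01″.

At latitude 24.791°, cos φ = 0.907843.
One radian of longitude at latitude φ spans R cos φ, so Δλ = ΔE / (R cos φ) = -231.0 / (6370000 × 0.907843) = -3.9945e-05 rad = -8.239″.

Δλ = -8.24″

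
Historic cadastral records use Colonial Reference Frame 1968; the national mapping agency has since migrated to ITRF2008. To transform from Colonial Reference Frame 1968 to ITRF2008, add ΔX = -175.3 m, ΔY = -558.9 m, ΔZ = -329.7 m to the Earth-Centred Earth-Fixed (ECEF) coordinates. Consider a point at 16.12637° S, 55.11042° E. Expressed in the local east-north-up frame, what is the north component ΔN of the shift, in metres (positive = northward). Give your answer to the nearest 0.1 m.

ΔN = -471.9 m

At φ = -16.12637°, λ = 55.11042°: sin φ = -0.277757, cos φ = 0.960651, sin λ = 0.820256, cos λ = 0.571997.
ΔN = −sin φ cos λ·ΔX − sin φ sin λ·ΔY + cos φ·ΔZ = −(-0.277757)(0.571997)(-175.3) − (-0.277757)(0.820256)(-558.9) + (0.960651)(-329.7) = -471.91 m.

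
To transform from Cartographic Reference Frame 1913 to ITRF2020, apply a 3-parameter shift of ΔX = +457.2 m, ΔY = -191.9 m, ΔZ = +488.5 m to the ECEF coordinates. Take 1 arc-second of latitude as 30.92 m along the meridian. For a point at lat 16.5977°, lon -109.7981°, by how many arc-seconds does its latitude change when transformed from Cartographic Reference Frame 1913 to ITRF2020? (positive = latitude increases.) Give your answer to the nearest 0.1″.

Δφ = 14.9″

sin φ = 0.285650, cos φ = 0.958334, sin λ = -0.940892, cos λ = -0.338707.
North component: ΔN = −sin φ cos λ·ΔX − sin φ sin λ·ΔY + cos φ·ΔZ = −(0.285650)(-0.338707)(457.2) − (0.285650)(-0.940892)(-191.9) + (0.958334)(488.5) = 460.80 m.
1° of latitude spans 3600 × 30.92 = 111312 m, so Δφ = 460.80 / 111312 × 3600 = 14.903″.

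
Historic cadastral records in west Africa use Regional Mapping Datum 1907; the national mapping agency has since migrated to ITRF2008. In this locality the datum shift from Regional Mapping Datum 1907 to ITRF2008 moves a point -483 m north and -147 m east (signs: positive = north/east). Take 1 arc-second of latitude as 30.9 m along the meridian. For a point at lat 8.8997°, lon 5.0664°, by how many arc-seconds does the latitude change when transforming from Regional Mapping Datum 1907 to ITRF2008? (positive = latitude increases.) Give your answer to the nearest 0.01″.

1″ of latitude = 30.90 m, so Δφ = -483.0 / 30.90 = -15.631″.

Δφ = -15.63″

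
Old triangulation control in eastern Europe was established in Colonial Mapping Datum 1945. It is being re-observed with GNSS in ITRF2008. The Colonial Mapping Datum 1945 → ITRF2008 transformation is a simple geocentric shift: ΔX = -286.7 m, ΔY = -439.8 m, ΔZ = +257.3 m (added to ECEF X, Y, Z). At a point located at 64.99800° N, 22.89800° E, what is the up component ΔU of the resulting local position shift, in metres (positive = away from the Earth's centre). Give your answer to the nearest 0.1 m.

ΔU = 49.2 m

At φ = 64.99800°, λ = 22.89800°: sin φ = 0.906293, cos φ = 0.422650, sin λ = 0.389092, cos λ = 0.921199.
ΔU = cos φ cos λ·ΔX + cos φ sin λ·ΔY + sin φ·ΔZ = (0.422650)(0.921199)(-286.7) + (0.422650)(0.389092)(-439.8) + (0.906293)(257.3) = 49.24 m.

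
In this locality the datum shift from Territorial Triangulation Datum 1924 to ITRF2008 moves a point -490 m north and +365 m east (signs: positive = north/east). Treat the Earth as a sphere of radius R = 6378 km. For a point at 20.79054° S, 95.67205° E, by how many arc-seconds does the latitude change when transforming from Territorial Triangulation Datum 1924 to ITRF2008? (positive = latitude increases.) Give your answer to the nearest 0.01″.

On a sphere of radius R, 1 rad of latitude = R, so Δφ = ΔN / R = -490.0 / 6378000 = -7.6827e-05 rad = -15.847″.

Δφ = -15.85″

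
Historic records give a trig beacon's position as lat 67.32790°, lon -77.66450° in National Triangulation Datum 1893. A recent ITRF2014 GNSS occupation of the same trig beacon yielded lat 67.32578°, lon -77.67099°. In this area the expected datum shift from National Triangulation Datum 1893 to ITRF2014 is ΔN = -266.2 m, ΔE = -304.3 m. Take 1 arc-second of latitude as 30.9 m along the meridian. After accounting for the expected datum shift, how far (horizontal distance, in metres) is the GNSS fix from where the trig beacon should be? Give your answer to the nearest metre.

Observed coordinate differences: Δφ = -0.00212°, Δλ = -0.00649°.
Converting to metres (1° lat = 111240 m, cos φ = 0.385457): observed ΔN = -235.8 m, observed ΔE = -278.3 m.
Subtracting the expected shift leaves a residual of -235.8 − (-266.2) = 30.4 m north and -278.3 − (-304.3) = 26.0 m east.
Residual distance = √(30.4² + 26.0²) = 40.0 m.

40 m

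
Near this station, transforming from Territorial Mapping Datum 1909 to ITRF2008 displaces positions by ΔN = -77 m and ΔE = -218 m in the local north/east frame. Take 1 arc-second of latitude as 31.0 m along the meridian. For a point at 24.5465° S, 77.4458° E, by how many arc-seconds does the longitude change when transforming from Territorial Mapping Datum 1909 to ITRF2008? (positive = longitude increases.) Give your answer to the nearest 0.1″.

Δλ = -7.7″

At latitude -24.5465°, cos φ = 0.909624.
1″ of longitude at this latitude = 31.00 × cos φ = 28.1984 m, so Δλ = -218.0 / 28.1984 = -7.731″.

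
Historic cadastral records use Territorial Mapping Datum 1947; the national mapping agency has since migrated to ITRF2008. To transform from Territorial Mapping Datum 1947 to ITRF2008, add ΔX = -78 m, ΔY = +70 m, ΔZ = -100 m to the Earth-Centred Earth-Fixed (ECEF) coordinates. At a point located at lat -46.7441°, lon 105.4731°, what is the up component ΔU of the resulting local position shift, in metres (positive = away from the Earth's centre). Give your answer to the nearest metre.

ΔU = 133 m

At φ = -46.7441°, λ = 105.4731°: sin φ = -0.728300, cos φ = 0.685258, sin λ = 0.963756, cos λ = -0.266786.
ΔU = cos φ cos λ·ΔX + cos φ sin λ·ΔY + sin φ·ΔZ = (0.685258)(-0.266786)(-78) + (0.685258)(0.963756)(70) + (-0.728300)(-100) = 133.32 m.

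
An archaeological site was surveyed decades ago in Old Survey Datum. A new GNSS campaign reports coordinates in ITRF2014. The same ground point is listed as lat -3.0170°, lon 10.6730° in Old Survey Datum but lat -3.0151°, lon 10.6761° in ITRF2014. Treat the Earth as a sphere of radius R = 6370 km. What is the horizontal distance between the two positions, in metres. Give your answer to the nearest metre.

Δφ = -3.0151° − -3.0170° = +0.0019°; Δλ = 10.6761° − 10.6730° = +0.0031°.
1° along a meridian = πR/180 = 111177 m.
ΔN = Δφ × 111177 = 211.2 m; ΔE = Δλ × 111177 × cos(-3.0170°) = +0.0031 × 111177 × 0.998614 = 344.2 m.
Distance = √(ΔE² + ΔN²) = √(344.2² + 211.2²) = 403.8 m.

404 m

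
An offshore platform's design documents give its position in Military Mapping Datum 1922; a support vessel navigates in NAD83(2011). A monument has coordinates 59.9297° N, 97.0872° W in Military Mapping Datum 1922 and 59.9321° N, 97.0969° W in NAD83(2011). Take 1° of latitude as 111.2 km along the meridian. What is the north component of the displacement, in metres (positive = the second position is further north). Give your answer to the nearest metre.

Δφ = 59.9321° − 59.9297° = +0.0024°; Δλ = -97.0969° − -97.0872° = -0.0097°.
ΔN = Δφ × 111200 = 266.9 m; ΔE = Δλ × 111200 × cos(59.9297°) = -0.0097 × 111200 × 0.501062 = -540.5 m.

ΔN = 267 m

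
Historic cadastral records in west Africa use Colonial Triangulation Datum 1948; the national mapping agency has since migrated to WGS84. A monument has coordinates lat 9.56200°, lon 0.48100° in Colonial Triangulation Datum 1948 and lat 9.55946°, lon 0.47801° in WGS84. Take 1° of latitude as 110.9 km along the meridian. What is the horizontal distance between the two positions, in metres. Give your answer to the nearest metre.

432 m

Δφ = 9.55946° − 9.56200° = -0.00254°; Δλ = 0.47801° − 0.48100° = -0.00299°.
ΔN = Δφ × 110900 = -281.7 m; ΔE = Δλ × 110900 × cos(9.56200°) = -0.00299 × 110900 × 0.986106 = -327.0 m.
Distance = √(ΔE² + ΔN²) = √((-327.0)² + (-281.7)²) = 431.6 m.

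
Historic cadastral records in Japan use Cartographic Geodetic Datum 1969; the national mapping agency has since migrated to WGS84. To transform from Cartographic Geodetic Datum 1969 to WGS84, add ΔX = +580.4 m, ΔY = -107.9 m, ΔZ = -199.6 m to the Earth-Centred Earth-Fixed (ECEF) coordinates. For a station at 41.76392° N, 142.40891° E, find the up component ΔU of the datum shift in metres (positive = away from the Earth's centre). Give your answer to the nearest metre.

ΔU = -525 m

At φ = 41.76392°, λ = 142.40891°: sin φ = 0.666063, cos φ = 0.745896, sin λ = 0.610022, cos λ = -0.792385.
ΔU = cos φ cos λ·ΔX + cos φ sin λ·ΔY + sin φ·ΔZ = (0.745896)(-0.792385)(580.4) + (0.745896)(0.610022)(-107.9) + (0.666063)(-199.6) = -525.08 m.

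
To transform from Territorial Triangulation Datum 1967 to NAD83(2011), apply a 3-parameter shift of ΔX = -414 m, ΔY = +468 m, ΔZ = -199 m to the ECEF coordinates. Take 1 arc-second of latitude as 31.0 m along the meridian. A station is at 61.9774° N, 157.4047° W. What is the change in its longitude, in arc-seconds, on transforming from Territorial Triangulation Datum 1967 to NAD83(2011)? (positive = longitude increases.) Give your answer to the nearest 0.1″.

Δλ = -40.6″

sin φ = 0.882762, cos φ = 0.469820, sin λ = -0.384220, cos λ = -0.923242.
East component: ΔE = −sin λ·ΔX + cos λ·ΔY = −(-0.384220)(-414) + (-0.923242)(468) = -591.14 m.
1° of latitude spans 3600 × 31.00 = 111600 m; at latitude φ, 1° of longitude spans that × cos φ = 52431.9 m, so Δλ = -591.14 / 52431.9 × 3600 = -40.588″.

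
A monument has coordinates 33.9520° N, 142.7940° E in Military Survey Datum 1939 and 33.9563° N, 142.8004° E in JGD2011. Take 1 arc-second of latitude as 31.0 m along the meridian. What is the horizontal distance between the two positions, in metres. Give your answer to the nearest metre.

Δφ = 33.9563° − 33.9520° = +0.0043°; Δλ = 142.8004° − 142.7940° = +0.0064°.
1° of latitude = 3600 × 31.00 = 111600 m.
ΔN = Δφ × 111600 = 479.9 m; ΔE = Δλ × 111600 × cos(33.9520°) = +0.0064 × 111600 × 0.829506 = 592.5 m.
Distance = √(ΔE² + ΔN²) = √(592.5² + 479.9²) = 762.4 m.

762 m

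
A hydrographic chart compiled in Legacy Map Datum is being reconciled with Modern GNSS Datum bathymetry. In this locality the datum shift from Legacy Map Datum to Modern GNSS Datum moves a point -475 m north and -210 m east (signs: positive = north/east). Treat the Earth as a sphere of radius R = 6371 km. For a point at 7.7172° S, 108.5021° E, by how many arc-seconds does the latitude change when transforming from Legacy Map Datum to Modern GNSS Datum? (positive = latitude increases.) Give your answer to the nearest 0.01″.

Δφ = -15.38″

On a sphere of radius R, 1 rad of latitude = R, so Δφ = ΔN / R = -475.0 / 6371000 = -7.4557e-05 rad = -15.378″.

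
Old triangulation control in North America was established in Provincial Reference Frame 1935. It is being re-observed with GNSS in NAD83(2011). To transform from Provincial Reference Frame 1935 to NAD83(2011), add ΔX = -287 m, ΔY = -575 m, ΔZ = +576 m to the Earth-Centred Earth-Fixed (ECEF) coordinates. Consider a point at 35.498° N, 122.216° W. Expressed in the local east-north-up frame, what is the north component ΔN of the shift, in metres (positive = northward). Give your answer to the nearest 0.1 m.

At φ = 35.498°, λ = -122.216°: sin φ = 0.580675, cos φ = 0.814136, sin λ = -0.846044, cos λ = -0.533113.
ΔN = −sin φ cos λ·ΔX − sin φ sin λ·ΔY + cos φ·ΔZ = −(0.580675)(-0.533113)(-287) − (0.580675)(-0.846044)(-575) + (0.814136)(576) = 97.61 m.

ΔN = 97.6 m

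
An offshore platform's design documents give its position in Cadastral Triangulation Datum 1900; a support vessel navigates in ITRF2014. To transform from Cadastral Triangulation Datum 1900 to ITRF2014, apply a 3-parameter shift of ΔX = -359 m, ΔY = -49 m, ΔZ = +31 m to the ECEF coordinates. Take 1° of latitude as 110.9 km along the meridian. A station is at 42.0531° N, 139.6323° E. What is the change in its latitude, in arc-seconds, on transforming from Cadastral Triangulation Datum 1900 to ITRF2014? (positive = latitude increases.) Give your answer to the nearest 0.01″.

sin φ = 0.669819, cos φ = 0.742524, sin λ = 0.647690, cos λ = -0.761904.
North component: ΔN = −sin φ cos λ·ΔX − sin φ sin λ·ΔY + cos φ·ΔZ = −(0.669819)(-0.761904)(-359) − (0.669819)(0.647690)(-49) + (0.742524)(31) = -138.93 m.
1° of latitude spans 110900 m, so Δφ = -138.93 / 110900 × 3600 = -4.510″.

Δφ = -4.51″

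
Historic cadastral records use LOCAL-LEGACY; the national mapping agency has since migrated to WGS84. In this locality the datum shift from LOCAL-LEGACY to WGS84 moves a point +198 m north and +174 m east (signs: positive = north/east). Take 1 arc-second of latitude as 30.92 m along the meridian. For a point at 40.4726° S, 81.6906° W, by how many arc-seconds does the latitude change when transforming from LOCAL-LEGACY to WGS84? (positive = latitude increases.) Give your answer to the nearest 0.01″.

1″ of latitude = 30.92 m, so Δφ = 198.0 / 30.92 = 6.404″.

Δφ = 6.40″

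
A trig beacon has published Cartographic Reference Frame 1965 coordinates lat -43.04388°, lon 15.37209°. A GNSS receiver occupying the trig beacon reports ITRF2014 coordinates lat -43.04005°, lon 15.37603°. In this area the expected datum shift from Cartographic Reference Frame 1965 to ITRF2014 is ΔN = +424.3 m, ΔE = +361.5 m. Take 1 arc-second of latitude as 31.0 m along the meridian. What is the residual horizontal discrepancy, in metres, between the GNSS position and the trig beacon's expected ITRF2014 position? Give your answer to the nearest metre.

40 m

Observed coordinate differences: Δφ = +0.00383°, Δλ = +0.00394°.
Converting to metres (1° lat = 111600 m, cos φ = 0.730831): observed ΔN = 427.4 m, observed ΔE = 321.3 m.
Subtracting the expected shift leaves a residual of 427.4 − (424.3) = 3.1 m north and 321.3 − (361.5) = -40.2 m east.
Residual distance = √(3.1² + (-40.2)²) = 40.3 m.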